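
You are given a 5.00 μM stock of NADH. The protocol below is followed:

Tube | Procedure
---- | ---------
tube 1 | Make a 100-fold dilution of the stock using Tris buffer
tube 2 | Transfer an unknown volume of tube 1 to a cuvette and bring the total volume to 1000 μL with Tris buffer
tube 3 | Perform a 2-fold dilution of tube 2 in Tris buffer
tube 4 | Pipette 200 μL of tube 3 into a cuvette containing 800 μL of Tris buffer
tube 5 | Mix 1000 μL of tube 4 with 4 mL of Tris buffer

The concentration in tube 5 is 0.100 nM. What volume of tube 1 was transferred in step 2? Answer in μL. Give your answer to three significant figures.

100 μL

Step 1: 100-fold → factor 100
Step 2: v brought to 1000 μL → factor = 1000 μL/v
Step 3: 2-fold → factor 2
Step 4: 200 μL + 800 μL = 1000 μL total → factor 1000/200 = 5
Step 5: 1000 μL + 4 mL = 5000 μL total → factor 5000/1000 = 5
Product of known-step factors = 5000
Overall factor = 5.00 μM / (0.100 nM) = 50000
Step-2 factor = 50000 / 5000 = 10
v = 1000 μL / 10 = 100 μL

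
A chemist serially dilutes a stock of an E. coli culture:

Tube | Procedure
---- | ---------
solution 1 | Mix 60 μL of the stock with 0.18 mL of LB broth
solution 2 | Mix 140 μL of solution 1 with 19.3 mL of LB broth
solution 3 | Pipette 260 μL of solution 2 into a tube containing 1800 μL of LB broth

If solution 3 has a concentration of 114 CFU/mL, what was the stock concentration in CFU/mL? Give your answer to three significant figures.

5.02 × 10^5 CFU/mL

Step 1: 60 μL + 0.18 mL = 240 μL total → factor 240/60 = 4
Step 2: 140 μL + 19.3 mL = 19440 μL total → factor 19440/140 = 138.86
Step 3: 260 μL + 1800 μL = 2060 μL total → factor 2060/260 = 7.9231
Overall dilution factor = 4 × 138.86 × 7.9231 = 4400.7
Stock = 114 CFU/mL × 4400.7 = 5.02 × 10^5 CFU/mL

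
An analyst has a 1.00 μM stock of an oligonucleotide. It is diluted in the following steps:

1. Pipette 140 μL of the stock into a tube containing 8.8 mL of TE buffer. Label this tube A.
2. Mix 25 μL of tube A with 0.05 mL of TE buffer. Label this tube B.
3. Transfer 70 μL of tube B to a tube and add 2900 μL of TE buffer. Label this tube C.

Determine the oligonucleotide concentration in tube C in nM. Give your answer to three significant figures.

0.123 nM

Step 1: 140 μL + 8.8 mL = 8940 μL total → factor 8940/140 = 63.857
Step 2: 25 μL + 0.05 mL = 75 μL total → factor 75/25 = 3
Step 3: 70 μL + 2900 μL = 2970 μL total → factor 2970/70 = 42.429
Overall dilution factor = 63.857 × 3 × 42.429 = 8128.1
Final = 1.00 μM / 8128.1 = 0.0001230 μM = 0.123 nM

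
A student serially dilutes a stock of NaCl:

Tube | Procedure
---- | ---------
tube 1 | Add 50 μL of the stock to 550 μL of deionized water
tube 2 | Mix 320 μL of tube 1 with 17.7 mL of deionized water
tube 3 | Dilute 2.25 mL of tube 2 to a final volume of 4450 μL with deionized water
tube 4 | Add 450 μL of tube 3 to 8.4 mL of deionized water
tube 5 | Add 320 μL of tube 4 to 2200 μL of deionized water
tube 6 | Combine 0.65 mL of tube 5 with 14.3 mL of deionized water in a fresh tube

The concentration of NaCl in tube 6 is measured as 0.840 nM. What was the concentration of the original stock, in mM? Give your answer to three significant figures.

Step 1: 50 μL + 550 μL = 600 μL total → factor 600/50 = 12
Step 2: 320 μL + 17.7 mL = 18020 μL total → factor 18020/320 = 56.312
Step 3: 2.25 mL brought to 4450 μL → factor 4.45/2.25 = 1.9778
Step 4: 450 μL + 8.4 mL = 8850 μL total → factor 8850/450 = 19.667
Step 5: 320 μL + 2200 μL = 2520 μL total → factor 2520/320 = 7.875
Step 6: 0.65 mL + 14.3 mL = 14.95 mL total → factor 14.95/0.65 = 23
Overall dilution factor = 12 × 56.312 × 1.9778 × 19.667 × 7.875 × 23 = 4.7607 × 10^6
Stock = 0.840 nM × 4.7607 × 10^6 = 3.999 × 10^6 nM = 4.00 mM

4.00 mM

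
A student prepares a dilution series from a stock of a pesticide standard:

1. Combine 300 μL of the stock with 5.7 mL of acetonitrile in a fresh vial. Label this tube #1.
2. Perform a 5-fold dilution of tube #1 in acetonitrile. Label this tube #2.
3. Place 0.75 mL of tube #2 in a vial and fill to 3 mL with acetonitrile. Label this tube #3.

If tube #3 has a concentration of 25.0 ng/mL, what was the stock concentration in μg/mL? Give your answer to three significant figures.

Step 1: 300 μL + 5.7 mL = 6000 μL total → factor 6000/300 = 20
Step 2: 5-fold → factor 5
Step 3: 0.75 mL brought to 3 mL → factor 3/0.75 = 4
Overall dilution factor = 20 × 5 × 4 = 400
Stock = 25.0 ng/mL × 400 = 1.000 × 10^4 ng/mL = 10.0 μg/mL

10.0 μg/mL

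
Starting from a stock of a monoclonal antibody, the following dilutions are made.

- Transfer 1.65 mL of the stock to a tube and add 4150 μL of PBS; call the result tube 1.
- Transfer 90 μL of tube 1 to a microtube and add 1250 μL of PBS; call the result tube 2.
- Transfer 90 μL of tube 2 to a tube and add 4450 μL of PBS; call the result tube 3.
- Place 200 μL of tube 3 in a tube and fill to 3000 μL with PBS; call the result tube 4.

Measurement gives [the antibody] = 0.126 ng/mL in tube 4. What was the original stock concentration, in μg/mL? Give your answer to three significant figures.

4.99 μg/mL

Step 1: 1.65 mL + 4150 μL = 5.8 mL total → factor 5.8/1.65 = 3.5152
Step 2: 90 μL + 1250 μL = 1340 μL total → factor 1340/90 = 14.889
Step 3: 90 μL + 4450 μL = 4540 μL total → factor 4540/90 = 50.444
Step 4: 200 μL brought to 3000 μL → factor 3000/200 = 15
Overall dilution factor = 3.5152 × 14.889 × 50.444 × 15 = 39601
Stock = 0.126 ng/mL × 39601 = 4990 ng/mL = 4.99 μg/mL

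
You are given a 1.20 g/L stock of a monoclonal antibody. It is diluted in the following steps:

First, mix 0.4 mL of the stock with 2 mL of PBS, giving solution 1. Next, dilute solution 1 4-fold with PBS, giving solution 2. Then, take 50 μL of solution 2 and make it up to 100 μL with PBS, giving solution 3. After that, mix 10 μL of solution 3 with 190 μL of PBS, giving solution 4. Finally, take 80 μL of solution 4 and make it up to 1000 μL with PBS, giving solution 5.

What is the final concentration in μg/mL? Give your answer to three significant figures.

Step 1: 0.4 mL + 2 mL = 2.4 mL total → factor 2.4/0.4 = 6
Step 2: 4-fold → factor 4
Step 3: 50 μL brought to 100 μL → factor 100/50 = 2
Step 4: 10 μL + 190 μL = 200 μL total → factor 200/10 = 20
Step 5: 80 μL brought to 1000 μL → factor 1000/80 = 12.5
Overall dilution factor = 6 × 4 × 2 × 20 × 12.5 = 12000
Final = 1.20 g/L / 12000 = 0.0001000 g/L = 0.100 μg/mL

0.100 μg/mL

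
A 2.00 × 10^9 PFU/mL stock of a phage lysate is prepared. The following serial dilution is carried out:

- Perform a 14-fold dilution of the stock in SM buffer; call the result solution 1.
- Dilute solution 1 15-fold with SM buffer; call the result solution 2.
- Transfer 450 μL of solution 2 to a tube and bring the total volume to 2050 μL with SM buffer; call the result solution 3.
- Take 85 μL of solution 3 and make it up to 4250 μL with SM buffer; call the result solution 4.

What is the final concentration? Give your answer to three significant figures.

Step 1: 14-fold → factor 14
Step 2: 15-fold → factor 15
Step 3: 450 μL brought to 2050 μL → factor 2050/450 = 4.5556
Step 4: 85 μL brought to 4250 μL → factor 4250/85 = 50
Overall dilution factor = 14 × 15 × 4.5556 × 50 = 47833
Final = 2.00 × 10^9 PFU/mL / 47833 = 4.18 × 10^4 PFU/mL

4.18 × 10^4 PFU/mL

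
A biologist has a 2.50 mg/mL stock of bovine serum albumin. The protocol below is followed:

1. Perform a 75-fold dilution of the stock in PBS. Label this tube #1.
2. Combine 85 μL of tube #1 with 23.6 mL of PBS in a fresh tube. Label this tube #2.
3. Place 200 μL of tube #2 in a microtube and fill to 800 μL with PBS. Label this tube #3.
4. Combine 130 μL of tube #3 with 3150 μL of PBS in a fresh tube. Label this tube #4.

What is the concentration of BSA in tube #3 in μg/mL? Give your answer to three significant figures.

Step 1: 75-fold → factor 75
Step 2: 85 μL + 23.6 mL = 23685 μL total → factor 23685/85 = 278.65
Step 3: 200 μL brought to 800 μL → factor 800/200 = 4
Dilution factor through tube #3 = 75 × 278.65 × 4 = 83594
[tube #3] = 2.50 mg/mL / 83594 = 2.991 × 10^-5 mg/mL = 0.0299 μg/mL

0.0299 μg/mL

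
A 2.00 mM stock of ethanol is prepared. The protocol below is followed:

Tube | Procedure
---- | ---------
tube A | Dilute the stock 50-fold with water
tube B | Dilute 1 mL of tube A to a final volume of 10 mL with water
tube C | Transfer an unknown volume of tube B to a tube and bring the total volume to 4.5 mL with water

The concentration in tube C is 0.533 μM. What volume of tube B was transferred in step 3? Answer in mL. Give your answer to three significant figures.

0.600 mL

Step 1: 50-fold → factor 50
Step 2: 1 mL brought to 10 mL → factor 10/1 = 10
Step 3: v brought to 4.5 mL → factor = 4.5 mL/v
Product of known-step factors = 500
Overall factor = 2.00 mM / (0.533 μM) = 3752.3
Step-3 factor = 3752.3 / 500 = 7.5047
v = 4.5 mL / 7.5047 = 0.600 mL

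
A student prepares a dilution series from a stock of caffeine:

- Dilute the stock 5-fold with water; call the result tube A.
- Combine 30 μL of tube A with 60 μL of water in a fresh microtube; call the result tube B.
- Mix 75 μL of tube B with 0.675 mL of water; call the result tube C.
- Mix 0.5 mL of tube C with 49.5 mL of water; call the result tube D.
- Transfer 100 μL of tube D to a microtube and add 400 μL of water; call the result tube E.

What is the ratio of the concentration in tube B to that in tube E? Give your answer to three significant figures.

Step 1: 5-fold → factor 5
Step 2: 30 μL + 60 μL = 90 μL total → factor 90/30 = 3
Step 3: 75 μL + 0.675 mL = 750 μL total → factor 750/75 = 10
Step 4: 0.5 mL + 49.5 mL = 50 mL total → factor 50/0.5 = 100
Step 5: 100 μL + 400 μL = 500 μL total → factor 500/100 = 5
Dilution factor to tube B = 15; to tube E = 75000
[tube B]/[tube E] = (factor to tube E)/(factor to tube B) = 75000/15 = 5.00 × 10^3

5.00 × 10^3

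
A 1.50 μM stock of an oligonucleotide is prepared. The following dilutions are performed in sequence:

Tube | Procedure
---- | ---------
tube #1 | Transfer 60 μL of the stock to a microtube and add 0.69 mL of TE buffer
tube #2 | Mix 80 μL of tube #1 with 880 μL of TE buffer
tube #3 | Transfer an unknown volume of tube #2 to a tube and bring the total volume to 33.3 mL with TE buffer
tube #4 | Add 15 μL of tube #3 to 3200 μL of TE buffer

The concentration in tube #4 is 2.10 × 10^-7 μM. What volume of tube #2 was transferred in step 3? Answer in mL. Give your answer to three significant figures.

Step 1: 60 μL + 0.69 mL = 750 μL total → factor 750/60 = 12.5
Step 2: 80 μL + 880 μL = 960 μL total → factor 960/80 = 12
Step 3: v brought to 33.3 mL → factor = 33.3 mL/v
Step 4: 15 μL + 3200 μL = 3215 μL total → factor 3215/15 = 214.33
Product of known-step factors = 32150
Overall factor = 1.50 μM / (2.10 × 10^-7 μM) = 7.1429 × 10^6
Step-3 factor = 7.1429 × 10^6 / 32150 = 222.17
v = 33.3 mL / 222.17 = 0.150 mL

0.150 mL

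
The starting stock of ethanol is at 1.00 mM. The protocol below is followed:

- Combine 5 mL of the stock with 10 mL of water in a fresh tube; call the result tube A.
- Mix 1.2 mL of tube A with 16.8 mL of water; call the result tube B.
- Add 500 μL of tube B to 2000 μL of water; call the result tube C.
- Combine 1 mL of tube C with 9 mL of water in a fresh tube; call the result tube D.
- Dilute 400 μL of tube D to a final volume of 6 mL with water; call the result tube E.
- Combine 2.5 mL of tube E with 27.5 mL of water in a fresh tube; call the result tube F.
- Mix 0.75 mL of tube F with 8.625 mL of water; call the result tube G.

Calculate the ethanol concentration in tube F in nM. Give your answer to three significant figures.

Step 1: 5 mL + 10 mL = 15 mL total → factor 15/5 = 3
Step 2: 1.2 mL + 16.8 mL = 18 mL total → factor 18/1.2 = 15
Step 3: 500 μL + 2000 μL = 2500 μL total → factor 2500/500 = 5
Step 4: 1 mL + 9 mL = 10 mL total → factor 10/1 = 10
Step 5: 400 μL brought to 6 mL → factor 6000/400 = 15
Step 6: 2.5 mL + 27.5 mL = 30 mL total → factor 30/2.5 = 12
Dilution factor through tube F = 3 × 15 × 5 × 10 × 15 × 12 = 4.05 × 10^5
[tube F] = 1.00 mM / 4.05 × 10^5 = 2.469 × 10^-6 mM = 2.47 nM

2.47 nM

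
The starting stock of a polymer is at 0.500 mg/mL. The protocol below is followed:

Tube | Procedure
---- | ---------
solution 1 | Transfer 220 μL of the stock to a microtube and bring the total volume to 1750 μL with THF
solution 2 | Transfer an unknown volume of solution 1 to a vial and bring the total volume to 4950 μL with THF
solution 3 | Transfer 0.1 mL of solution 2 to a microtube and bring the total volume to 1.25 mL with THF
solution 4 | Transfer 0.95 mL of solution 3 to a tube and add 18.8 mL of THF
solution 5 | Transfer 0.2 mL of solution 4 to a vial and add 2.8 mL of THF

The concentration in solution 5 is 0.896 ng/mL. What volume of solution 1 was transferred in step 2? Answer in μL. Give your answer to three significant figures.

275 μL

Step 1: 220 μL brought to 1750 μL → factor 1750/220 = 7.9545
Step 2: v brought to 4950 μL → factor = 4950 μL/v
Step 3: 0.1 mL brought to 1.25 mL → factor 1.25/0.1 = 12.5
Step 4: 0.95 mL + 18.8 mL = 19.75 mL total → factor 19.75/0.95 = 20.789
Step 5: 0.2 mL + 2.8 mL = 3 mL total → factor 3/0.2 = 15
Product of known-step factors = 31007
Overall factor = 0.500 mg/mL / (0.896 ng/mL) = 5.5804 × 10^5
Step-2 factor = 5.5804 × 10^5 / 31007 = 17.997
v = 4950 μL / 17.997 = 275 μL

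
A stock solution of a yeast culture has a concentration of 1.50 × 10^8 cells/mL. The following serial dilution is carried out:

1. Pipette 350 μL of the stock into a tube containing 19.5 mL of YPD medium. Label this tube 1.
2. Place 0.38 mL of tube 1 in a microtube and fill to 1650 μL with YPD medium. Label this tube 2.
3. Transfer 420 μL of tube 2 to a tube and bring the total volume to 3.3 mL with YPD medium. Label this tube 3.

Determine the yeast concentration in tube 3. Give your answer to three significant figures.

Step 1: 350 μL + 19.5 mL = 19850 μL total → factor 19850/350 = 56.714
Step 2: 0.38 mL brought to 1650 μL → factor 1.65/0.38 = 4.3421
Step 3: 420 μL brought to 3.3 mL → factor 3300/420 = 7.8571
Overall dilution factor = 56.714 × 4.3421 × 7.8571 = 1934.9
Final = 1.50 × 10^8 cells/mL / 1934.9 = 7.75 × 10^4 cells/mL

7.75 × 10^4 cells/mL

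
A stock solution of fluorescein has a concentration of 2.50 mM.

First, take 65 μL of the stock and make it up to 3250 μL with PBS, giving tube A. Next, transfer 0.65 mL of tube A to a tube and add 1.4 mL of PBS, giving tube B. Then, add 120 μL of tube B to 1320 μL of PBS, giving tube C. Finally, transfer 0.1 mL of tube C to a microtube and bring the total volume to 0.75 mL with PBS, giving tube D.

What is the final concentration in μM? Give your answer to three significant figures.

0.176 μM

Step 1: 65 μL brought to 3250 μL → factor 3250/65 = 50
Step 2: 0.65 mL + 1.4 mL = 2.05 mL total → factor 2.05/0.65 = 3.1538
Step 3: 120 μL + 1320 μL = 1440 μL total → factor 1440/120 = 12
Step 4: 0.1 mL brought to 0.75 mL → factor 0.75/0.1 = 7.5
Overall dilution factor = 50 × 3.1538 × 12 × 7.5 = 14192
Final = 2.50 mM / 14192 = 0.0001762 mM = 0.176 μM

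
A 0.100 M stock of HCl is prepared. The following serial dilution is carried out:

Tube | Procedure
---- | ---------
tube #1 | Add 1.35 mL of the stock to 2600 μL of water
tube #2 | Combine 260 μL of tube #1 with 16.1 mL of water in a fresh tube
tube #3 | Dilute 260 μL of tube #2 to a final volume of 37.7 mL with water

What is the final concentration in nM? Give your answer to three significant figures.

3.75 × 10^3 nM

Step 1: 1.35 mL + 2600 μL = 3.95 mL total → factor 3.95/1.35 = 2.9259
Step 2: 260 μL + 16.1 mL = 16360 μL total → factor 16360/260 = 62.923
Step 3: 260 μL brought to 37.7 mL → factor 37700/260 = 145
Overall dilution factor = 2.9259 × 62.923 × 145 = 26696
Final = 0.100 M / 26696 = 3.746 × 10^-6 M = 3.75 × 10^3 nM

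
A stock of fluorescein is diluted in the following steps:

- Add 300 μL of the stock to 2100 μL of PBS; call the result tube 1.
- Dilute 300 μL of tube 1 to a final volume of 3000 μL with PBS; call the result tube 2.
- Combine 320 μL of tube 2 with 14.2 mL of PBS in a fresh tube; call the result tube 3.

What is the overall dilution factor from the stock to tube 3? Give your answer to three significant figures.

Step 1: 300 μL + 2100 μL = 2400 μL total → factor 2400/300 = 8
Step 2: 300 μL brought to 3000 μL → factor 3000/300 = 10
Step 3: 320 μL + 14.2 mL = 14520 μL total → factor 14520/320 = 45.375
Overall dilution factor = 8 × 10 × 45.375 = 3630

3.63 × 10^3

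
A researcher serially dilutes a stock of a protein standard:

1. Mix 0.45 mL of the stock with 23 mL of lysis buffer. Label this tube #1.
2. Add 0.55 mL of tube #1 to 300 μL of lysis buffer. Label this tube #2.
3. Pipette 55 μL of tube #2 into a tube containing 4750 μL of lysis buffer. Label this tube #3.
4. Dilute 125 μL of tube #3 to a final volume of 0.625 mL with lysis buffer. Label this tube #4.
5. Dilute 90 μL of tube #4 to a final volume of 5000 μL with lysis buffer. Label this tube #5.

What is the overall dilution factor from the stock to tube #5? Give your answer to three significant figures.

Step 1: 0.45 mL + 23 mL = 23.45 mL total → factor 23.45/0.45 = 52.111
Step 2: 0.55 mL + 300 μL = 0.85 mL total → factor 0.85/0.55 = 1.5455
Step 3: 55 μL + 4750 μL = 4805 μL total → factor 4805/55 = 87.364
Step 4: 125 μL brought to 0.625 mL → factor 625/125 = 5
Step 5: 90 μL brought to 5000 μL → factor 5000/90 = 55.556
Overall dilution factor = 52.111 × 1.5455 × 87.364 × 5 × 55.556 = 1.9544 × 10^6

1.95 × 10^6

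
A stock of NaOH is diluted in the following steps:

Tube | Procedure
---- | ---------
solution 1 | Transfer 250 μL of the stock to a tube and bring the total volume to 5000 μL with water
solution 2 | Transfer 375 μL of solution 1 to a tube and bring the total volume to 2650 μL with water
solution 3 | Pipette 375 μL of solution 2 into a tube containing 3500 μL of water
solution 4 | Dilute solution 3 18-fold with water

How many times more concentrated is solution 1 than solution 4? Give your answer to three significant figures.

Step 1: 250 μL brought to 5000 μL → factor 5000/250 = 20
Step 2: 375 μL brought to 2650 μL → factor 2650/375 = 7.0667
Step 3: 375 μL + 3500 μL = 3875 μL total → factor 3875/375 = 10.333
Step 4: 18-fold → factor 18
Dilution factor to solution 1 = 20; to solution 4 = 26288
[solution 1]/[solution 4] = (factor to solution 4)/(factor to solution 1) = 26288/20 = 1.31 × 10^3

1.31 × 10^3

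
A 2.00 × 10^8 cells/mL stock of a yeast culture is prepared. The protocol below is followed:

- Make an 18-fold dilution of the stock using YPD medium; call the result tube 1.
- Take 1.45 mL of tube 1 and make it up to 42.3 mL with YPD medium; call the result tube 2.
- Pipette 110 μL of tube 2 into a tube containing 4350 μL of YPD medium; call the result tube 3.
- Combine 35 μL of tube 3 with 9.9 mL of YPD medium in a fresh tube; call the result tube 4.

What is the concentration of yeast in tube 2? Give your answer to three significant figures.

Step 1: 18-fold → factor 18
Step 2: 1.45 mL brought to 42.3 mL → factor 42.3/1.45 = 29.172
Dilution factor through tube 2 = 18 × 29.172 = 525.1
[tube 2] = 2.00 × 10^8 cells/mL / 525.1 = 3.81 × 10^5 cells/mL

3.81 × 10^5 cells/mL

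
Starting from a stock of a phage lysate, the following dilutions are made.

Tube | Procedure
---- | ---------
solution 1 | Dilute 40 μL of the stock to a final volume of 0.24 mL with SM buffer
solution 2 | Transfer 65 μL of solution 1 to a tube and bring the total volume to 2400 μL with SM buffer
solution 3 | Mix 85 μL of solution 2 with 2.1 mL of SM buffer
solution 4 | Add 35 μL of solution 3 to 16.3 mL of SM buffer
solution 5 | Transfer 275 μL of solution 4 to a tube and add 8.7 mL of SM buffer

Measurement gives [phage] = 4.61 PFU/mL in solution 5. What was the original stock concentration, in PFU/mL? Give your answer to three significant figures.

4.00 × 10^8 PFU/mL

Step 1: 40 μL brought to 0.24 mL → factor 240/40 = 6
Step 2: 65 μL brought to 2400 μL → factor 2400/65 = 36.923
Step 3: 85 μL + 2.1 mL = 2185 μL total → factor 2185/85 = 25.706
Step 4: 35 μL + 16.3 mL = 16335 μL total → factor 16335/35 = 466.71
Step 5: 275 μL + 8.7 mL = 8975 μL total → factor 8975/275 = 32.636
Overall dilution factor = 6 × 36.923 × 25.706 × 466.71 × 32.636 = 8.6743 × 10^7
Stock = 4.61 PFU/mL × 8.6743 × 10^7 = 4.00 × 10^8 PFU/mL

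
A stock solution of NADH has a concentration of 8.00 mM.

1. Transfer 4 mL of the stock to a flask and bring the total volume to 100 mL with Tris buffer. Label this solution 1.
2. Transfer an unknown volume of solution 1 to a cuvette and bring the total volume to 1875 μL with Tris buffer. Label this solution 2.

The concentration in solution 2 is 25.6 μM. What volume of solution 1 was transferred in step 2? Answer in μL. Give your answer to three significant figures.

150 μL

Step 1: 4 mL brought to 100 mL → factor 100/4 = 25
Step 2: v brought to 1875 μL → factor = 1875 μL/v
Product of known-step factors = 25
Overall factor = 8.00 mM / (25.6 μM) = 312.5
Step-2 factor = 312.5 / 25 = 12.5
v = 1875 μL / 12.5 = 150 μL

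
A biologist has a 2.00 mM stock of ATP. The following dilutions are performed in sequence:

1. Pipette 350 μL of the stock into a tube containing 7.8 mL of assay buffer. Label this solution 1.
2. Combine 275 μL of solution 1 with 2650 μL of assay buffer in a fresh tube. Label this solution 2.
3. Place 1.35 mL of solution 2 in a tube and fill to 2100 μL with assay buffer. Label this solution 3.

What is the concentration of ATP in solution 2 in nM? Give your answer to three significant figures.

8.08 × 10^3 nM

Step 1: 350 μL + 7.8 mL = 8150 μL total → factor 8150/350 = 23.286
Step 2: 275 μL + 2650 μL = 2925 μL total → factor 2925/275 = 10.636
Dilution factor through solution 2 = 23.286 × 10.636 = 247.68
[solution 2] = 2.00 mM / 247.68 = 0.008075 mM = 8.08 × 10^3 nM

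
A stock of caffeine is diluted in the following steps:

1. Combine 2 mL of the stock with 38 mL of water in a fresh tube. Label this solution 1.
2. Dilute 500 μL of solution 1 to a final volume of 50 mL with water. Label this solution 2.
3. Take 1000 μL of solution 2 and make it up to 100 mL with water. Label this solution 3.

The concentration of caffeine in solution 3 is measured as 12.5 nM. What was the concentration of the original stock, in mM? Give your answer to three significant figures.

2.50 mM

Step 1: 2 mL + 38 mL = 40 mL total → factor 40/2 = 20
Step 2: 500 μL brought to 50 mL → factor 50000/500 = 100
Step 3: 1000 μL brought to 100 mL → factor 1 × 10^5/1000 = 100
Overall dilution factor = 20 × 100 × 100 = 2 × 10^5
Stock = 12.5 nM × 2 × 10^5 = 2.500 × 10^6 nM = 2.50 mM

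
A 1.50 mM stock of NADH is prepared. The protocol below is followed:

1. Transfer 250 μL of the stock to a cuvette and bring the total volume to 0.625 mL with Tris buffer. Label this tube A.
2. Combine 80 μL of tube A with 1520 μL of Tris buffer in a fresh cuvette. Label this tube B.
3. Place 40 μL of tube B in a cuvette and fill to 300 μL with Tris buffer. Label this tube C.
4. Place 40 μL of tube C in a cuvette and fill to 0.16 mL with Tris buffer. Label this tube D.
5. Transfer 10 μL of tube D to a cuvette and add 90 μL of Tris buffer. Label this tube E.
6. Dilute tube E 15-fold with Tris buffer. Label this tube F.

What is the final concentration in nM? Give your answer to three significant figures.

6.67 nM

Step 1: 250 μL brought to 0.625 mL → factor 625/250 = 2.5
Step 2: 80 μL + 1520 μL = 1600 μL total → factor 1600/80 = 20
Step 3: 40 μL brought to 300 μL → factor 300/40 = 7.5
Step 4: 40 μL brought to 0.16 mL → factor 160/40 = 4
Step 5: 10 μL + 90 μL = 100 μL total → factor 100/10 = 10
Step 6: 15-fold → factor 15
Overall dilution factor = 2.5 × 20 × 7.5 × 4 × 10 × 15 = 2.25 × 10^5
Final = 1.50 mM / 2.25 × 10^5 = 6.667 × 10^-6 mM = 6.67 nM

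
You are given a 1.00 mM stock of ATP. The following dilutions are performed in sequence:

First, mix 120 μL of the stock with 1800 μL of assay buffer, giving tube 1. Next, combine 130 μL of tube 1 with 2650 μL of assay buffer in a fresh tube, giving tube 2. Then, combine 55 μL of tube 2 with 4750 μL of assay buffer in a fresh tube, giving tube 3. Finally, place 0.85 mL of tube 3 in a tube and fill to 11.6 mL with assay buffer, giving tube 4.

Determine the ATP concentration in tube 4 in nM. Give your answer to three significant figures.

Step 1: 120 μL + 1800 μL = 1920 μL total → factor 1920/120 = 16
Step 2: 130 μL + 2650 μL = 2780 μL total → factor 2780/130 = 21.385
Step 3: 55 μL + 4750 μL = 4805 μL total → factor 4805/55 = 87.364
Step 4: 0.85 mL brought to 11.6 mL → factor 11.6/0.85 = 13.647
Overall dilution factor = 16 × 21.385 × 87.364 × 13.647 = 4.0794 × 10^5
Final = 1.00 mM / 4.0794 × 10^5 = 2.451 × 10^-6 mM = 2.45 nM

2.45 nM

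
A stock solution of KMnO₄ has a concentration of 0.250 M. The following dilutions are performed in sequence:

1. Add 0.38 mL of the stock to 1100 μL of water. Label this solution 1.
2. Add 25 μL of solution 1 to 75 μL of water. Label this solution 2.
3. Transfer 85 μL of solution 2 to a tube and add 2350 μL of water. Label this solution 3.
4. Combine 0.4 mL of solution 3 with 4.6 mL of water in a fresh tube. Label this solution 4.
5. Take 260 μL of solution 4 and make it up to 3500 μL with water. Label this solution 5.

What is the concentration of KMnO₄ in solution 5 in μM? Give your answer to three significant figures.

3.33 μM

Step 1: 0.38 mL + 1100 μL = 1.48 mL total → factor 1.48/0.38 = 3.8947
Step 2: 25 μL + 75 μL = 100 μL total → factor 100/25 = 4
Step 3: 85 μL + 2350 μL = 2435 μL total → factor 2435/85 = 28.647
Step 4: 0.4 mL + 4.6 mL = 5 mL total → factor 5/0.4 = 12.5
Step 5: 260 μL brought to 3500 μL → factor 3500/260 = 13.462
Overall dilution factor = 3.8947 × 4 × 28.647 × 12.5 × 13.462 = 75097
Final = 0.250 M / 75097 = 3.329 × 10^-6 M = 3.33 μM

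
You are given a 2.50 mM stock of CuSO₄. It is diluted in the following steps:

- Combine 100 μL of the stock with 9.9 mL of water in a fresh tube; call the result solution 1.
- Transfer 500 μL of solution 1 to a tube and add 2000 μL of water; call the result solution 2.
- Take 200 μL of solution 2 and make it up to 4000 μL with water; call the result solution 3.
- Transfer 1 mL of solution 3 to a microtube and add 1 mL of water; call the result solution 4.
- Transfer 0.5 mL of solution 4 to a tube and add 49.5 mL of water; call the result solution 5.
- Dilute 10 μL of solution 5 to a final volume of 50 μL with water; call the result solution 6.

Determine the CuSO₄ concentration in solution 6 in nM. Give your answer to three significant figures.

0.250 nM

Step 1: 100 μL + 9.9 mL = 10000 μL total → factor 10000/100 = 100
Step 2: 500 μL + 2000 μL = 2500 μL total → factor 2500/500 = 5
Step 3: 200 μL brought to 4000 μL → factor 4000/200 = 20
Step 4: 1 mL + 1 mL = 2 mL total → factor 2/1 = 2
Step 5: 0.5 mL + 49.5 mL = 50 mL total → factor 50/0.5 = 100
Step 6: 10 μL brought to 50 μL → factor 50/10 = 5
Overall dilution factor = 100 × 5 × 20 × 2 × 100 × 5 = 1 × 10^7
Final = 2.50 mM / 1 × 10^7 = 2.500 × 10^-7 mM = 0.250 nM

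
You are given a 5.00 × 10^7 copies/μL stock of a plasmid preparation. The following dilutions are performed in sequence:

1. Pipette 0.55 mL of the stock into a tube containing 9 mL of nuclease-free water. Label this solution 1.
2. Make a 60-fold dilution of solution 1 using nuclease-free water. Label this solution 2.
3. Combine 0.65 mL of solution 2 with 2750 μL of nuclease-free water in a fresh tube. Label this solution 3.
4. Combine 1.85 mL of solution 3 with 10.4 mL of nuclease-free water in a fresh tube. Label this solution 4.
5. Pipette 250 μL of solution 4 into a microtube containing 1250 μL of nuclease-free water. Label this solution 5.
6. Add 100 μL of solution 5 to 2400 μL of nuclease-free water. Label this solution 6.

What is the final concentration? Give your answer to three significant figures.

9.24 copies/μL

Step 1: 0.55 mL + 9 mL = 9.55 mL total → factor 9.55/0.55 = 17.364
Step 2: 60-fold → factor 60
Step 3: 0.65 mL + 2750 μL = 3.4 mL total → factor 3.4/0.65 = 5.2308
Step 4: 1.85 mL + 10.4 mL = 12.25 mL total → factor 12.25/1.85 = 6.6216
Step 5: 250 μL + 1250 μL = 1500 μL total → factor 1500/250 = 6
Step 6: 100 μL + 2400 μL = 2500 μL total → factor 2500/100 = 25
Overall dilution factor = 17.364 × 60 × 5.2308 × 6.6216 × 6 × 25 = 5.4127 × 10^6
Final = 5.00 × 10^7 copies/μL / 5.4127 × 10^6 = 9.24 copies/μL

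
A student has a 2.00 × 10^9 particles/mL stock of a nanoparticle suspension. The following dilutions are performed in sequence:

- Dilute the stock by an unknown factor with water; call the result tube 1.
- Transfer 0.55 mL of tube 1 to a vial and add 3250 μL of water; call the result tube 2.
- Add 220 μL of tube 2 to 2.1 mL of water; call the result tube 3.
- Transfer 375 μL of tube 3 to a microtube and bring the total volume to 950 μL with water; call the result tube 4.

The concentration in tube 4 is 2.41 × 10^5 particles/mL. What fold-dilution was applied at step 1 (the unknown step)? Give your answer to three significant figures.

Step 1: unknown factor x
Step 2: 0.55 mL + 3250 μL = 3.8 mL total → factor 3.8/0.55 = 6.9091
Step 3: 220 μL + 2.1 mL = 2320 μL total → factor 2320/220 = 10.545
Step 4: 375 μL brought to 950 μL → factor 950/375 = 2.5333
Product of known-step factors = 184.58
Overall factor = 2.00 × 10^9 particles/mL / (2.41 × 10^5 particles/mL) = 8298.8
x = 8298.8 / 184.58 = 45.0

45.0-fold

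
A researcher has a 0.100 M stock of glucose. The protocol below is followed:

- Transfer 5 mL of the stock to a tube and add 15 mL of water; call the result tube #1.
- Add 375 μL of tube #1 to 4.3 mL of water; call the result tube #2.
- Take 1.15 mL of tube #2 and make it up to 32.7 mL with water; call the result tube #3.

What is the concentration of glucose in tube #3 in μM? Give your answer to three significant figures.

70.5 μM

Step 1: 5 mL + 15 mL = 20 mL total → factor 20/5 = 4
Step 2: 375 μL + 4.3 mL = 4675 μL total → factor 4675/375 = 12.467
Step 3: 1.15 mL brought to 32.7 mL → factor 32.7/1.15 = 28.435
Overall dilution factor = 4 × 12.467 × 28.435 = 1417.9
Final = 0.100 M / 1417.9 = 7.052 × 10^-5 M = 70.5 μM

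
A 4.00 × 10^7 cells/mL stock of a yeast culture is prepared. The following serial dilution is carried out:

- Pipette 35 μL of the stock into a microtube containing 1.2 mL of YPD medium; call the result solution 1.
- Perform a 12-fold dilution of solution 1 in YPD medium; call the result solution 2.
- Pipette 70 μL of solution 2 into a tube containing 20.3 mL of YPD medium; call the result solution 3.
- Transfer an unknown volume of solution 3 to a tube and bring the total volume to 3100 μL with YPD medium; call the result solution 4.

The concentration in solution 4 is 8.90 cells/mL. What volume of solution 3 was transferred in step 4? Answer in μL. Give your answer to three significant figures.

85.0 μL

Step 1: 35 μL + 1.2 mL = 1235 μL total → factor 1235/35 = 35.286
Step 2: 12-fold → factor 12
Step 3: 70 μL + 20.3 mL = 20370 μL total → factor 20370/70 = 291
Step 4: v brought to 3100 μL → factor = 3100 μL/v
Product of known-step factors = 1.2322 × 10^5
Overall factor = 4.00 × 10^7 cells/mL / (8.90 cells/mL) = 4.4944 × 10^6
Step-4 factor = 4.4944 × 10^6 / 1.2322 × 10^5 = 36.475
v = 3100 μL / 36.475 = 85.0 μL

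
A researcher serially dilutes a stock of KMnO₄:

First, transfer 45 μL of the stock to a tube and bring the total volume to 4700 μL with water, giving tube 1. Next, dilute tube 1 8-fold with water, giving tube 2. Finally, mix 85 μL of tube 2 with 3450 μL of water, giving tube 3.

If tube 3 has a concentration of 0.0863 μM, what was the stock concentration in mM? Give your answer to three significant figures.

3.00 mM

Step 1: 45 μL brought to 4700 μL → factor 4700/45 = 104.44
Step 2: 8-fold → factor 8
Step 3: 85 μL + 3450 μL = 3535 μL total → factor 3535/85 = 41.588
Overall dilution factor = 104.44 × 8 × 41.588 = 34749
Stock = 0.0863 μM × 34749 = 2999 μM = 3.00 mM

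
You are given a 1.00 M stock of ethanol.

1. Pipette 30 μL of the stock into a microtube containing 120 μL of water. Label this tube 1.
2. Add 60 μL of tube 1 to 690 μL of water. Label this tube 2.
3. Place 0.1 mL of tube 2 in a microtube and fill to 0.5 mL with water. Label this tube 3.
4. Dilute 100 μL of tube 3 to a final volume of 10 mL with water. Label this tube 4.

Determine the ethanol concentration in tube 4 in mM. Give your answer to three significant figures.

Step 1: 30 μL + 120 μL = 150 μL total → factor 150/30 = 5
Step 2: 60 μL + 690 μL = 750 μL total → factor 750/60 = 12.5
Step 3: 0.1 mL brought to 0.5 mL → factor 0.5/0.1 = 5
Step 4: 100 μL brought to 10 mL → factor 10000/100 = 100
Overall dilution factor = 5 × 12.5 × 5 × 100 = 31250
Final = 1.00 M / 31250 = 3.200 × 10^-5 M = 0.0320 mM

0.0320 mM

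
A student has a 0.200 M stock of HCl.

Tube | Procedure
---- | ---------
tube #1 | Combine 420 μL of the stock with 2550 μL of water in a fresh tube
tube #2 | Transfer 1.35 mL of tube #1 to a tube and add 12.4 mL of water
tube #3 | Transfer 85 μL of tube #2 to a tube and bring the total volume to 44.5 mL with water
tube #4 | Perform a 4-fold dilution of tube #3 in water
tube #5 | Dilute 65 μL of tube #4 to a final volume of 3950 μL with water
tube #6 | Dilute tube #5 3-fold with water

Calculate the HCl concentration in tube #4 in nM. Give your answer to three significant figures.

1.33 × 10^3 nM

Step 1: 420 μL + 2550 μL = 2970 μL total → factor 2970/420 = 7.0714
Step 2: 1.35 mL + 12.4 mL = 13.75 mL total → factor 13.75/1.35 = 10.185
Step 3: 85 μL brought to 44.5 mL → factor 44500/85 = 523.53
Step 4: 4-fold → factor 4
Dilution factor through tube #4 = 7.0714 × 10.185 × 523.53 × 4 = 1.5083 × 10^5
[tube #4] = 0.200 M / 1.5083 × 10^5 = 1.326 × 10^-6 M = 1.33 × 10^3 nM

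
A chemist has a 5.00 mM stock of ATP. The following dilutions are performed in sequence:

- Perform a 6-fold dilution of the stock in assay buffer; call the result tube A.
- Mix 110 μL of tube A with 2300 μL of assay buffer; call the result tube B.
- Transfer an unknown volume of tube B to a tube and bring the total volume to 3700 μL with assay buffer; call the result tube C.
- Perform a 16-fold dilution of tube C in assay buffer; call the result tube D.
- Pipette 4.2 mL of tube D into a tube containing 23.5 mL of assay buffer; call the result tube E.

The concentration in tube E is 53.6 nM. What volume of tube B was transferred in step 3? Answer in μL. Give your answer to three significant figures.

550 μL

Step 1: 6-fold → factor 6
Step 2: 110 μL + 2300 μL = 2410 μL total → factor 2410/110 = 21.909
Step 3: v brought to 3700 μL → factor = 3700 μL/v
Step 4: 16-fold → factor 16
Step 5: 4.2 mL + 23.5 mL = 27.7 mL total → factor 27.7/4.2 = 6.5952
Product of known-step factors = 13872
Overall factor = 5.00 mM / (53.6 nM) = 93284
Step-3 factor = 93284 / 13872 = 6.7248
v = 3700 μL / 6.7248 = 550 μL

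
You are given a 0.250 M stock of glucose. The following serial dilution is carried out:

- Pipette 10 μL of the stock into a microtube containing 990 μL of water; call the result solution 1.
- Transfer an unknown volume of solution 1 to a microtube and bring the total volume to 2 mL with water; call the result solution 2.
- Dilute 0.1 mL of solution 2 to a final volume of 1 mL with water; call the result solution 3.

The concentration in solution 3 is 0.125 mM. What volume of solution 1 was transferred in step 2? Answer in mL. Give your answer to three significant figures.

1.00 mL

Step 1: 10 μL + 990 μL = 1000 μL total → factor 1000/10 = 100
Step 2: v brought to 2 mL → factor = 2 mL/v
Step 3: 0.1 mL brought to 1 mL → factor 1/0.1 = 10
Product of known-step factors = 1000
Overall factor = 0.250 M / (0.125 mM) = 2000
Step-2 factor = 2000 / 1000 = 2
v = 2 mL / 2 = 1.00 mL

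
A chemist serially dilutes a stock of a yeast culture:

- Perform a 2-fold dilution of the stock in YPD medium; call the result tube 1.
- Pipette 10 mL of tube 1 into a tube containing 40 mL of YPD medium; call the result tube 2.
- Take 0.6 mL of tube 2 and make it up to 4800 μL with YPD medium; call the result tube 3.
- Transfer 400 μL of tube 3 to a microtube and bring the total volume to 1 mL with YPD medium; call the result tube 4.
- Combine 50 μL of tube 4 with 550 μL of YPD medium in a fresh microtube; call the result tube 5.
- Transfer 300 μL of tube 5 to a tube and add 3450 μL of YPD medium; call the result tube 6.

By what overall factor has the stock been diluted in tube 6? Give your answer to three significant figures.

3.00 × 10^4

Step 1: 2-fold → factor 2
Step 2: 10 mL + 40 mL = 50 mL total → factor 50/10 = 5
Step 3: 0.6 mL brought to 4800 μL → factor 4.8/0.6 = 8
Step 4: 400 μL brought to 1 mL → factor 1000/400 = 2.5
Step 5: 50 μL + 550 μL = 600 μL total → factor 600/50 = 12
Step 6: 300 μL + 3450 μL = 3750 μL total → factor 3750/300 = 12.5
Overall dilution factor = 2 × 5 × 8 × 2.5 × 12 × 12.5 = 30000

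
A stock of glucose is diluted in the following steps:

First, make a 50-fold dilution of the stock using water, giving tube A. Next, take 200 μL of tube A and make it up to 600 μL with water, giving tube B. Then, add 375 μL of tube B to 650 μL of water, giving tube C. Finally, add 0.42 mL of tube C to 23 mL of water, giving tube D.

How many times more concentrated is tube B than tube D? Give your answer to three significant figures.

Step 1: 50-fold → factor 50
Step 2: 200 μL brought to 600 μL → factor 600/200 = 3
Step 3: 375 μL + 650 μL = 1025 μL total → factor 1025/375 = 2.7333
Step 4: 0.42 mL + 23 mL = 23.42 mL total → factor 23.42/0.42 = 55.762
Dilution factor to tube B = 150; to tube D = 22862
[tube B]/[tube D] = (factor to tube D)/(factor to tube B) = 22862/150 = 152

152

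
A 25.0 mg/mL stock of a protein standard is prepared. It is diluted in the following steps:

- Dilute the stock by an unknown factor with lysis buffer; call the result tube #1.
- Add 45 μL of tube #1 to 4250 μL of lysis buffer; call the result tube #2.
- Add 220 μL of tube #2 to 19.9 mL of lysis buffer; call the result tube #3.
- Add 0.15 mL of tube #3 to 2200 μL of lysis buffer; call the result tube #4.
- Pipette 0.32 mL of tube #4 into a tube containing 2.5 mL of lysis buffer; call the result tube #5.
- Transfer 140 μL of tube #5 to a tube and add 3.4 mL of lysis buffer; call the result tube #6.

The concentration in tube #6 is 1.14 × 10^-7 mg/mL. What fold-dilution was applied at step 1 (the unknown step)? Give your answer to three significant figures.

Step 1: unknown factor x
Step 2: 45 μL + 4250 μL = 4295 μL total → factor 4295/45 = 95.444
Step 3: 220 μL + 19.9 mL = 20120 μL total → factor 20120/220 = 91.455
Step 4: 0.15 mL + 2200 μL = 2.35 mL total → factor 2.35/0.15 = 15.667
Step 5: 0.32 mL + 2.5 mL = 2.82 mL total → factor 2.82/0.32 = 8.8125
Step 6: 140 μL + 3.4 mL = 3540 μL total → factor 3540/140 = 25.286
Product of known-step factors = 3.0472 × 10^7
Overall factor = 25.0 mg/mL / (1.14 × 10^-7 mg/mL) = 2.193 × 10^8
x = 2.193 × 10^8 / 3.0472 × 10^7 = 7.20

7.20-fold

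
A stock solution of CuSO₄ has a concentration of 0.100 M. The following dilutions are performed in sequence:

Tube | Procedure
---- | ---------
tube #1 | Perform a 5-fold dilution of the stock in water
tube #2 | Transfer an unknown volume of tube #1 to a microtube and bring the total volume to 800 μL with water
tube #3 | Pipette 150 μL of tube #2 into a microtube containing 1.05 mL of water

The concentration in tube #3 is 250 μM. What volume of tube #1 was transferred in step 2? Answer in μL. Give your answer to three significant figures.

Step 1: 5-fold → factor 5
Step 2: v brought to 800 μL → factor = 800 μL/v
Step 3: 150 μL + 1.05 mL = 1200 μL total → factor 1200/150 = 8
Product of known-step factors = 40
Overall factor = 0.100 M / (250 μM) = 400
Step-2 factor = 400 / 40 = 10
v = 800 μL / 10 = 80.0 μL

80.0 μL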